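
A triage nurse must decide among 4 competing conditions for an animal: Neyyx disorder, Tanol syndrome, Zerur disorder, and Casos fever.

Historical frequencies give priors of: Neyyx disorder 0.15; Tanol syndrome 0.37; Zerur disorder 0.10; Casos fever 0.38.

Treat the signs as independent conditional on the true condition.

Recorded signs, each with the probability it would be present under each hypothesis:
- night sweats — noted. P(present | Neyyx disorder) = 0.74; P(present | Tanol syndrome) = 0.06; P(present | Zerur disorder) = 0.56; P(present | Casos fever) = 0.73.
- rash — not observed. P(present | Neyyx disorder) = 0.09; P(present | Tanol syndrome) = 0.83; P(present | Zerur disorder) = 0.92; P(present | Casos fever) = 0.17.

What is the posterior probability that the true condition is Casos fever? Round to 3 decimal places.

Multiply each prior by the joint likelihood of the sign pattern (using 1 − P(present | H) for each absent sign):
  Neyyx disorder: 0.15 × 0.74 × (1 − 0.09) = 0.10101
  Tanol syndrome: 0.37 × 0.06 × (1 − 0.83) = 0.003774
  Zerur disorder: 0.10 × 0.56 × (1 − 0.92) = 0.00448
  Casos fever: 0.38 × 0.73 × (1 − 0.17) = 0.23024
Marginal likelihood of the evidence = 0.33951.
P(Casos fever | evidence) = 0.23024 / 0.33951 ≈ 0.678.

0.678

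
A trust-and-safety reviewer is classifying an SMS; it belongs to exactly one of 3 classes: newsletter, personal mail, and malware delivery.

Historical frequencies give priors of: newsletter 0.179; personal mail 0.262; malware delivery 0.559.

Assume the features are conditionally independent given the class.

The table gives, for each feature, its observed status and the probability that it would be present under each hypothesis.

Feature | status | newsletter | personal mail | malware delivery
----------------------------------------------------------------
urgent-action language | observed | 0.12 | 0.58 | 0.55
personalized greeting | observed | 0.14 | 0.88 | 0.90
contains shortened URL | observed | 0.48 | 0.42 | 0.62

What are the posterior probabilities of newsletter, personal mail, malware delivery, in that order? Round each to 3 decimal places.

By Bayes' rule with conditional independence, the unnormalized weight for each hypothesis is prior × ∏ likelihoods:
  newsletter: 0.179 × 0.12 × 0.14 × 0.48 = 0.0014435
  personal mail: 0.262 × 0.58 × 0.88 × 0.42 = 0.056164
  malware delivery: 0.559 × 0.55 × 0.90 × 0.62 = 0.17156
Marginal likelihood of the evidence = 0.22916.
P(newsletter | evidence) = 0.0014435 / 0.22916 ≈ 0.006
P(personal mail | evidence) = 0.056164 / 0.22916 ≈ 0.245
P(malware delivery | evidence) = 0.17156 / 0.22916 ≈ 0.749

0.006, 0.245, 0.749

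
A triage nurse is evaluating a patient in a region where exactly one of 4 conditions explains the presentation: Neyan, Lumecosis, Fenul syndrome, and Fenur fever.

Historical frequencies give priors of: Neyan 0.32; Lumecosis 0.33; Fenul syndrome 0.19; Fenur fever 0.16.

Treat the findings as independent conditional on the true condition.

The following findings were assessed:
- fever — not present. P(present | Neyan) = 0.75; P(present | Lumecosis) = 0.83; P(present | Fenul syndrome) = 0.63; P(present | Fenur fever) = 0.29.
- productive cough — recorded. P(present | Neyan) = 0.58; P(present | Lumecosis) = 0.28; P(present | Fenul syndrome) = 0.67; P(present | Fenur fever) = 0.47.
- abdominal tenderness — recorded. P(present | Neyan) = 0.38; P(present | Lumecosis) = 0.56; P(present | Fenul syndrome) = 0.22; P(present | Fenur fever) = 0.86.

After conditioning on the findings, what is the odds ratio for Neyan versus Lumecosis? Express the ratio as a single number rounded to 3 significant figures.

2.00

The normalizing constant cancels in an odds ratio, so compute prior × likelihood for the two hypotheses only (using 1 − P(present | H) for each absent finding):
  Neyan: 0.32 × (1 − 0.75) × 0.58 × 0.38 = 0.017632
  Lumecosis: 0.33 × (1 − 0.83) × 0.28 × 0.56 = 0.0087965
Posterior odds = 0.017632 / 0.0087965 ≈ 2.00.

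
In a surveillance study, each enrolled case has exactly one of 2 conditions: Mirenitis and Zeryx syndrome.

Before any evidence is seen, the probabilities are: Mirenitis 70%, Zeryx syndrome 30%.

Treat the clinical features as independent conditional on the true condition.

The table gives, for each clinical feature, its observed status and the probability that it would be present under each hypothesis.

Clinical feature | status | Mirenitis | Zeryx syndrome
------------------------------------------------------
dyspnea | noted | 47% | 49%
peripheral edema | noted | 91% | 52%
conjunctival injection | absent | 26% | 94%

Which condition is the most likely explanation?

Mirenitis

By Bayes' rule with conditional independence, the unnormalized weight for each hypothesis is prior × ∏ likelihoods (using 1 − P(present | H) for each absent clinical feature):
  Mirenitis: 0.70 × 0.47 × 0.91 × (1 − 0.26) = 0.22155
  Zeryx syndrome: 0.30 × 0.49 × 0.52 × (1 − 0.94) = 0.0045864
Marginal likelihood of the evidence = 0.22613.
P(Mirenitis | evidence) ≈ 0.22155 / 0.22613 ≈ 0.980
P(Zeryx syndrome | evidence) ≈ 0.0045864 / 0.22613 ≈ 0.020
The largest is 0.980, so Mirenitis is most probable.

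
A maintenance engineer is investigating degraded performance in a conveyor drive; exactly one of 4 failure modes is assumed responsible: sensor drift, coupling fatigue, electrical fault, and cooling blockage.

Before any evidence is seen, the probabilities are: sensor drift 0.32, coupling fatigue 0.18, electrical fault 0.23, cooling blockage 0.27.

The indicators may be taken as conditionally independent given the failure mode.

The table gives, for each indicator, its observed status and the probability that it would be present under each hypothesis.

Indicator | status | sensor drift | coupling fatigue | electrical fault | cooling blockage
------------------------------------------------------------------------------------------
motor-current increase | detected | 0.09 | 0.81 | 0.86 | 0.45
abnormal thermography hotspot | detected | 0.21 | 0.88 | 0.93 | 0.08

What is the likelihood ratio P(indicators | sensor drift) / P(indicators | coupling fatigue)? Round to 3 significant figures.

0.0265

The Bayes factor is the ratio of the joint likelihoods of the indicator pattern under the two hypotheses.
  sensor drift: 0.09 × 0.21 = 0.0189
  coupling fatigue: 0.81 × 0.88 = 0.7128
Bayes factor = 0.0189 / 0.7128 ≈ 0.0265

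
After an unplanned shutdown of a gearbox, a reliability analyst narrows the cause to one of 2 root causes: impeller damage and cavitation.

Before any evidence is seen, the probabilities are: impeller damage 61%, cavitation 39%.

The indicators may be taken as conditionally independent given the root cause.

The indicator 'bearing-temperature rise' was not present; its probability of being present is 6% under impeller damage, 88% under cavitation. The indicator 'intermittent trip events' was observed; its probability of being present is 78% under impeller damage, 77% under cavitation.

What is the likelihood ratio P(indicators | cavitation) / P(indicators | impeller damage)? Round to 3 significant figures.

Take the product of per-indicator likelihoods under each hypothesis (using 1 − P(present | H) for each absent indicator), then divide.
  cavitation: (1 − 0.88) × 0.77 = 0.0924
  impeller damage: (1 − 0.06) × 0.78 = 0.7332
Bayes factor = 0.0924 / 0.7332 ≈ 0.126

0.126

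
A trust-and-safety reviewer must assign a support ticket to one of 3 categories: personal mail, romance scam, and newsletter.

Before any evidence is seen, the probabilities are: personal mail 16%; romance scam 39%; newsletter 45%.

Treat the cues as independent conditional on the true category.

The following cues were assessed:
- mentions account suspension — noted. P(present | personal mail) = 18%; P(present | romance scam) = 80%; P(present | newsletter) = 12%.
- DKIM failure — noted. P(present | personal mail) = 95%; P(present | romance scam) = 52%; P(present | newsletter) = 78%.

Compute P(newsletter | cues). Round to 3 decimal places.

By Bayes' rule with conditional independence, the unnormalized weight for each hypothesis is prior × ∏ likelihoods:
  personal mail: 0.16 × 0.18 × 0.95 = 0.02736
  romance scam: 0.39 × 0.80 × 0.52 = 0.16224
  newsletter: 0.45 × 0.12 × 0.78 = 0.04212
Normalizing constant Z = 0.02736 + 0.16224 + 0.04212 = 0.23172.
P(newsletter | evidence) = 0.04212 / 0.23172 ≈ 0.182.

0.182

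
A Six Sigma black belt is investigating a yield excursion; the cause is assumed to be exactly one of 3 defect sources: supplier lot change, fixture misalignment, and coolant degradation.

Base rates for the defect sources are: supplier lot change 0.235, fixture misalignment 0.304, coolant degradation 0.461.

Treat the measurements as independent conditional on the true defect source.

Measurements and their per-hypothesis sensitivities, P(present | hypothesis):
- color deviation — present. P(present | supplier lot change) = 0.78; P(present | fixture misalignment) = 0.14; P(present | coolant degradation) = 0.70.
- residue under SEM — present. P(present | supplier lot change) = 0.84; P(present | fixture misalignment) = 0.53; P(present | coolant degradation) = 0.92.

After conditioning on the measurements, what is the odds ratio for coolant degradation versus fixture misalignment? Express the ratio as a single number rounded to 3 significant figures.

13.2

Unnormalized posterior weight (prior times the measurement likelihoods) for each of the two hypotheses:
  coolant degradation: 0.461 × 0.70 × 0.92 = 0.29688
  fixture misalignment: 0.304 × 0.14 × 0.53 = 0.022557
Odds(coolant degradation : fixture misalignment) = 0.29688 / 0.022557 ≈ 13.2.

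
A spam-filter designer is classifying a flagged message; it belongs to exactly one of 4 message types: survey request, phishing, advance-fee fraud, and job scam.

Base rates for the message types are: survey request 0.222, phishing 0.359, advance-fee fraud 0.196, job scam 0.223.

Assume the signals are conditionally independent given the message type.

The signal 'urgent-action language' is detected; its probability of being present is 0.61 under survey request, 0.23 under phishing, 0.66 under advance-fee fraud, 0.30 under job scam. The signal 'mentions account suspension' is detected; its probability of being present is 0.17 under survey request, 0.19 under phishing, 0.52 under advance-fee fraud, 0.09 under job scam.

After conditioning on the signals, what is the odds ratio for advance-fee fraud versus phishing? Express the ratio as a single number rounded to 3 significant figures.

4.29

The normalizing constant cancels in an odds ratio, so compute prior × likelihood for the two hypotheses only:
  advance-fee fraud: 0.196 × 0.66 × 0.52 = 0.067267
  phishing: 0.359 × 0.23 × 0.19 = 0.015688
Posterior odds = 0.067267 / 0.015688 ≈ 4.29.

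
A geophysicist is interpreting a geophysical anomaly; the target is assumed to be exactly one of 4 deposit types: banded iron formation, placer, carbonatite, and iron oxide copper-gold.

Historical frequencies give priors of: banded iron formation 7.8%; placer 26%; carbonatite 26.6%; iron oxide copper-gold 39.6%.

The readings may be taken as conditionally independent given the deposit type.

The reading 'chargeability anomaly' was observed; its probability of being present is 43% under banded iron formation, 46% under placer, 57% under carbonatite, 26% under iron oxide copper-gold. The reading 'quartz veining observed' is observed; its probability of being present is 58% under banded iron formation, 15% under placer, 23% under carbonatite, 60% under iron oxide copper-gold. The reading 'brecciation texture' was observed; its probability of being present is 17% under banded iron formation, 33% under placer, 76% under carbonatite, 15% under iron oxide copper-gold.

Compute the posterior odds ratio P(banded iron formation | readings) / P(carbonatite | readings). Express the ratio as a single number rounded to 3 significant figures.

Posterior odds equal prior odds times the likelihood ratio; only the two competing hypotheses matter.
  banded iron formation: 0.078 × 0.43 × 0.58 × 0.17 = 0.003307
  carbonatite: 0.266 × 0.57 × 0.23 × 0.76 = 0.026503
Odds(banded iron formation : carbonatite) = 0.003307 / 0.026503 ≈ 0.125.

0.125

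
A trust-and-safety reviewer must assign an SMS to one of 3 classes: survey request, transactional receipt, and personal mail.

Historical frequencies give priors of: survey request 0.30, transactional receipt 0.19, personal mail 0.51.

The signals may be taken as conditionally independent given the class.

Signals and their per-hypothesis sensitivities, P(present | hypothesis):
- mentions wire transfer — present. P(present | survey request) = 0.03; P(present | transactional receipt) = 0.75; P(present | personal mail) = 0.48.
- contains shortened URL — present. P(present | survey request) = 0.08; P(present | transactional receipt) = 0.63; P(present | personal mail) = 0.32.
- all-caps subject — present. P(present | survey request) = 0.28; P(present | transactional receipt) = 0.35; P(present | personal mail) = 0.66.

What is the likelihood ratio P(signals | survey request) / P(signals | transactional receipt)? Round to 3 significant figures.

0.00406

Joint likelihood of the signal pattern under each hypothesis:
  survey request: 0.03 × 0.08 × 0.28 = 0.000672
  transactional receipt: 0.75 × 0.63 × 0.35 = 0.16537
Bayes factor = 0.000672 / 0.16537 ≈ 0.00406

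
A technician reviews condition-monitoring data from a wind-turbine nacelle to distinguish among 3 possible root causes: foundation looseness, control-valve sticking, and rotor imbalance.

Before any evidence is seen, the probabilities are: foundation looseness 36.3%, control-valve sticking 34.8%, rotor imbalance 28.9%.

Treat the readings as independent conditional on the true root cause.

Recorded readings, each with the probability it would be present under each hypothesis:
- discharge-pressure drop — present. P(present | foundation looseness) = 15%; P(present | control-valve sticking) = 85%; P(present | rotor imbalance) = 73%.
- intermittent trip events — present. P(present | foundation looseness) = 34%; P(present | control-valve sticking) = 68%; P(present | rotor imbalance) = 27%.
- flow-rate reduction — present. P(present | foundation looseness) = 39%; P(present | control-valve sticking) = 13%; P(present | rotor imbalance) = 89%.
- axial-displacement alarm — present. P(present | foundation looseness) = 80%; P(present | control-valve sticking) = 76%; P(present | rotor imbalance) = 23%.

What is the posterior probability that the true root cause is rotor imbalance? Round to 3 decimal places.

0.313

By Bayes' rule with conditional independence, the unnormalized weight for each hypothesis is prior × ∏ likelihoods:
  foundation looseness: 0.363 × 0.15 × 0.34 × 0.39 × 0.80 = 0.0057761
  control-valve sticking: 0.348 × 0.85 × 0.68 × 0.13 × 0.76 = 0.019873
  rotor imbalance: 0.289 × 0.73 × 0.27 × 0.89 × 0.23 = 0.01166
Normalizing constant Z = 0.0057761 + 0.019873 + 0.01166 = 0.037309.
P(rotor imbalance | evidence) = 0.01166 / 0.037309 ≈ 0.313.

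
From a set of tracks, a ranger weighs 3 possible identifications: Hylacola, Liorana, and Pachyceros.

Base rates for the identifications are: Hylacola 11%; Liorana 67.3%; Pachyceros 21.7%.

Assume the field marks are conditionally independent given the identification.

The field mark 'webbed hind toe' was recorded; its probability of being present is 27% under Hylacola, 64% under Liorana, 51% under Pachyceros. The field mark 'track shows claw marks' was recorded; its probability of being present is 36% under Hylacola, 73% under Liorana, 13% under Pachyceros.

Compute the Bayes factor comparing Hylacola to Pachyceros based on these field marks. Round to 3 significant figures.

Take the product of per-field mark likelihoods under each hypothesis, then divide.
  Hylacola: 0.27 × 0.36 = 0.0972
  Pachyceros: 0.51 × 0.13 = 0.0663
Bayes factor = 0.0972 / 0.0663 ≈ 1.47

1.47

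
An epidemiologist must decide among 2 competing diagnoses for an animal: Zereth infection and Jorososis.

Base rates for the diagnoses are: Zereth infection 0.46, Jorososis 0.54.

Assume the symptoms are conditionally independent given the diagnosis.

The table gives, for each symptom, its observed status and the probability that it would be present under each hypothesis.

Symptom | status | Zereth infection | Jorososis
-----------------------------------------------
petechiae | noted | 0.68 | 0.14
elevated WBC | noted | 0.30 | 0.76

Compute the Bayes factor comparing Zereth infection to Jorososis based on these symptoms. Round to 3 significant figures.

1.92

Take the product of per-symptom likelihoods under each hypothesis, then divide.
  Zereth infection: 0.68 × 0.30 = 0.204
  Jorososis: 0.14 × 0.76 = 0.1064
Bayes factor = 0.204 / 0.1064 ≈ 1.92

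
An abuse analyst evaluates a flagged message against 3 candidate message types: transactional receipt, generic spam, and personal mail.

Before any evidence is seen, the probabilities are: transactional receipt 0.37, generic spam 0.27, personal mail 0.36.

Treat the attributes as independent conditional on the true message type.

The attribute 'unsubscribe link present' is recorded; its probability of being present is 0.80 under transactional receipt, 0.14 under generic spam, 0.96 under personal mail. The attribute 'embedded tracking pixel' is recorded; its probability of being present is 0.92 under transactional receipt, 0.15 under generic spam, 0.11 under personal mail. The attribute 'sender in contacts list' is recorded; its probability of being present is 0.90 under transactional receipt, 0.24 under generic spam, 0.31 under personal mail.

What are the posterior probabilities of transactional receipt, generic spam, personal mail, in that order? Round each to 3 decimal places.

0.949, 0.005, 0.046

For each hypothesis, the unnormalized posterior weight is prior × product of the attribute likelihoods:
  transactional receipt: 0.37 × 0.80 × 0.92 × 0.90 = 0.24509
  generic spam: 0.27 × 0.14 × 0.15 × 0.24 = 0.0013608
  personal mail: 0.36 × 0.96 × 0.11 × 0.31 = 0.011785
The unnormalized weights sum to 0.25823.
P(transactional receipt | evidence) = 0.24509 / 0.25823 ≈ 0.949
P(generic spam | evidence) = 0.0013608 / 0.25823 ≈ 0.005
P(personal mail | evidence) = 0.011785 / 0.25823 ≈ 0.046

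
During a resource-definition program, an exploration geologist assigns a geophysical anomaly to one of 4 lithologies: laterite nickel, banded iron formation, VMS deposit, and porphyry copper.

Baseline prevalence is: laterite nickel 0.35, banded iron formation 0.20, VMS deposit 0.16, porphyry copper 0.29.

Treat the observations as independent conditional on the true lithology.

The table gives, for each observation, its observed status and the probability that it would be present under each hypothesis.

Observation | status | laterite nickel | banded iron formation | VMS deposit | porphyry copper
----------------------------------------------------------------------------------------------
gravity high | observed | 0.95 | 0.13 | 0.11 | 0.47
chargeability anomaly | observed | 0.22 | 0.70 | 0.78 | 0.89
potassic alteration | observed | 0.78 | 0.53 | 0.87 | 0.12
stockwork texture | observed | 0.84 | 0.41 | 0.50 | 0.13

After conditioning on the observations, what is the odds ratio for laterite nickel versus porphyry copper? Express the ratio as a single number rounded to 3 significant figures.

25.3

The normalizing constant cancels in an odds ratio, so compute prior × likelihood for the two hypotheses only:
  laterite nickel: 0.35 × 0.95 × 0.22 × 0.78 × 0.84 = 0.047928
  porphyry copper: 0.29 × 0.47 × 0.89 × 0.12 × 0.13 = 0.0018924
Posterior odds = 0.047928 / 0.0018924 ≈ 25.3.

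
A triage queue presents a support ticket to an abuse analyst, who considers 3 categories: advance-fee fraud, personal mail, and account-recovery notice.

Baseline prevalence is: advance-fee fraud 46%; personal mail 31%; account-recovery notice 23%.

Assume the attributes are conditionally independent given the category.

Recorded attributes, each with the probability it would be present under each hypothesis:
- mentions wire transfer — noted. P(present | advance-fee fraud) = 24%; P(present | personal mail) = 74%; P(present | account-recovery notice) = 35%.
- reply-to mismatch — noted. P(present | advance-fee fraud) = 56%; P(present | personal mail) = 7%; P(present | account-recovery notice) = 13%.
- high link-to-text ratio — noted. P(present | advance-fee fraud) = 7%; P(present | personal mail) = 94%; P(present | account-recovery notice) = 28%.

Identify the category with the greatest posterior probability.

personal mail

For each hypothesis, the unnormalized posterior weight is prior × product of the attribute likelihoods:
  advance-fee fraud: 0.46 × 0.24 × 0.56 × 0.07 = 0.0043277
  personal mail: 0.31 × 0.74 × 0.07 × 0.94 = 0.015095
  account-recovery notice: 0.23 × 0.35 × 0.13 × 0.28 = 0.0029302
Marginal likelihood of the evidence = 0.022352.
P(advance-fee fraud | evidence) ≈ 0.0043277 / 0.022352 ≈ 0.194
P(personal mail | evidence) ≈ 0.015095 / 0.022352 ≈ 0.675
P(account-recovery notice | evidence) ≈ 0.0029302 / 0.022352 ≈ 0.131
The largest is 0.675, so personal mail is most probable.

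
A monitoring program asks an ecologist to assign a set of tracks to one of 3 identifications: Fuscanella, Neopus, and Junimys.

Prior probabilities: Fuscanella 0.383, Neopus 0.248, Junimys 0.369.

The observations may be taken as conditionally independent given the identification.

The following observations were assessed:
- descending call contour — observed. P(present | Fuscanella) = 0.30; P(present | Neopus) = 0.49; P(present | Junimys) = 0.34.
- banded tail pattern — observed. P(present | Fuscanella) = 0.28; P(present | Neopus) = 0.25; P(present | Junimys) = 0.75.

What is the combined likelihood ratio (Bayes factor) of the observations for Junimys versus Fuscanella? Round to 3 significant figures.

Take the product of per-observation likelihoods under each hypothesis, then divide.
  Junimys: 0.34 × 0.75 = 0.255
  Fuscanella: 0.30 × 0.28 = 0.084
Bayes factor = 0.255 / 0.084 ≈ 3.04

3.04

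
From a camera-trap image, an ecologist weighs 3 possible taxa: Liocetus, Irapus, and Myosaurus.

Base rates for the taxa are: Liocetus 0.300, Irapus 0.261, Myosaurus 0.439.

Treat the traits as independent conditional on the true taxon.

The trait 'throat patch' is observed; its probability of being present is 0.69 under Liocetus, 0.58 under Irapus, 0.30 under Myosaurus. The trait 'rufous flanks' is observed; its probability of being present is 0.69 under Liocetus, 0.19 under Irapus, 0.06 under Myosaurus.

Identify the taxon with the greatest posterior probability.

By Bayes' rule with conditional independence, the unnormalized weight for each hypothesis is prior × ∏ likelihoods:
  Liocetus: 0.300 × 0.69 × 0.69 = 0.14283
  Irapus: 0.261 × 0.58 × 0.19 = 0.028762
  Myosaurus: 0.439 × 0.30 × 0.06 = 0.007902
Marginal likelihood of the evidence = 0.17949.
P(Liocetus | evidence) ≈ 0.14283 / 0.17949 ≈ 0.796
P(Irapus | evidence) ≈ 0.028762 / 0.17949 ≈ 0.160
P(Myosaurus | evidence) ≈ 0.007902 / 0.17949 ≈ 0.044
The largest is 0.796, so Liocetus is most probable.

Liocetus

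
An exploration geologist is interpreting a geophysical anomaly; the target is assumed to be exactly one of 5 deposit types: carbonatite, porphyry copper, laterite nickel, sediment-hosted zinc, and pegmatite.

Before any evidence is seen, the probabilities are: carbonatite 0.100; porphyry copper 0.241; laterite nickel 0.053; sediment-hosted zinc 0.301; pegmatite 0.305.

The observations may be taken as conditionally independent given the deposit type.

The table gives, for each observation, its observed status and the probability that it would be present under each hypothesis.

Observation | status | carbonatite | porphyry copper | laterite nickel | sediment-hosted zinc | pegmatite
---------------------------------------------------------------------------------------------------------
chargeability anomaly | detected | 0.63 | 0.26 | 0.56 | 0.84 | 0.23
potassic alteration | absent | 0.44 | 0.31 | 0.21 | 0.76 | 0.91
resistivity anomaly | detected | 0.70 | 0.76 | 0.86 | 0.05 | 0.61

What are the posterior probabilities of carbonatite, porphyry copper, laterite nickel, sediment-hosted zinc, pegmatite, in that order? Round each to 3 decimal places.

0.292, 0.388, 0.238, 0.036, 0.046

Multiply each prior by the joint likelihood of the evidence pattern (using 1 − P(present | H) for each absent observation):
  carbonatite: 0.100 × 0.63 × (1 − 0.44) × 0.70 = 0.024696
  porphyry copper: 0.241 × 0.26 × (1 − 0.31) × 0.76 = 0.032859
  laterite nickel: 0.053 × 0.56 × (1 − 0.21) × 0.86 = 0.020165
  sediment-hosted zinc: 0.301 × 0.84 × (1 − 0.76) × 0.05 = 0.0030341
  pegmatite: 0.305 × 0.23 × (1 − 0.91) × 0.61 = 0.0038512
Normalizing constant Z = 0.024696 + 0.032859 + 0.020165 + 0.0030341 + 0.0038512 = 0.084605.
P(carbonatite | evidence) = 0.024696 / 0.084605 ≈ 0.292
P(porphyry copper | evidence) = 0.032859 / 0.084605 ≈ 0.388
P(laterite nickel | evidence) = 0.020165 / 0.084605 ≈ 0.238
P(sediment-hosted zinc | evidence) = 0.0030341 / 0.084605 ≈ 0.036
P(pegmatite | evidence) = 0.0038512 / 0.084605 ≈ 0.046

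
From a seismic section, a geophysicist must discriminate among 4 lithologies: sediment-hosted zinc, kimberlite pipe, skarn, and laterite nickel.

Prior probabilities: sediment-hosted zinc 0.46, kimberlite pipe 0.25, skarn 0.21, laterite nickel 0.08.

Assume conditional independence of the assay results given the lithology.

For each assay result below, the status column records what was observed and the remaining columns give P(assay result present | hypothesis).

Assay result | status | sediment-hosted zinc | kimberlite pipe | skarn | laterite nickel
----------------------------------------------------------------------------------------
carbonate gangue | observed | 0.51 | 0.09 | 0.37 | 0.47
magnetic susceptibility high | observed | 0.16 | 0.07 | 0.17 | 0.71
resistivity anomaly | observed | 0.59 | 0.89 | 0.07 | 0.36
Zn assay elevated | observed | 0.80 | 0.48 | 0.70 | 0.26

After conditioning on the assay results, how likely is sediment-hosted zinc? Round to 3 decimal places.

Multiply each prior by the joint likelihood of the assay result pattern:
  sediment-hosted zinc: 0.46 × 0.51 × 0.16 × 0.59 × 0.80 = 0.017717
  kimberlite pipe: 0.25 × 0.09 × 0.07 × 0.89 × 0.48 = 0.00067284
  skarn: 0.21 × 0.37 × 0.17 × 0.07 × 0.70 = 0.00064724
  laterite nickel: 0.08 × 0.47 × 0.71 × 0.36 × 0.26 = 0.0024987
Marginal likelihood of the evidence = 0.021536.
P(sediment-hosted zinc | evidence) = 0.017717 / 0.021536 ≈ 0.823.

0.823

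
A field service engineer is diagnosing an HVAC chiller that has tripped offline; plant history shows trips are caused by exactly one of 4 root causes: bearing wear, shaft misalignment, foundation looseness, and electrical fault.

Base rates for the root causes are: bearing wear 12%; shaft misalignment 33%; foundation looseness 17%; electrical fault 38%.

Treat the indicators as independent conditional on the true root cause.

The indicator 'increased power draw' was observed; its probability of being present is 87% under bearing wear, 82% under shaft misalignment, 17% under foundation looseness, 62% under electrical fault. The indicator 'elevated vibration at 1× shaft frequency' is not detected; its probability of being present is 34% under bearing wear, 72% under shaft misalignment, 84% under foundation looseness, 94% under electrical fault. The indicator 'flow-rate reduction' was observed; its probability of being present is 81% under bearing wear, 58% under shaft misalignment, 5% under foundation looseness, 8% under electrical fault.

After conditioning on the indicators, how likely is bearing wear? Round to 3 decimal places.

0.552

Multiply each prior by the joint likelihood of the indicator pattern (using 1 − P(present | H) for each absent indicator):
  bearing wear: 0.12 × 0.87 × (1 − 0.34) × 0.81 = 0.055812
  shaft misalignment: 0.33 × 0.82 × (1 − 0.72) × 0.58 = 0.043945
  foundation looseness: 0.17 × 0.17 × (1 − 0.84) × 0.05 = 0.0002312
  electrical fault: 0.38 × 0.62 × (1 − 0.94) × 0.08 = 0.0011309
Normalizing constant Z = 0.055812 + 0.043945 + 0.0002312 + 0.0011309 = 0.10112.
P(bearing wear | evidence) = 0.055812 / 0.10112 ≈ 0.552.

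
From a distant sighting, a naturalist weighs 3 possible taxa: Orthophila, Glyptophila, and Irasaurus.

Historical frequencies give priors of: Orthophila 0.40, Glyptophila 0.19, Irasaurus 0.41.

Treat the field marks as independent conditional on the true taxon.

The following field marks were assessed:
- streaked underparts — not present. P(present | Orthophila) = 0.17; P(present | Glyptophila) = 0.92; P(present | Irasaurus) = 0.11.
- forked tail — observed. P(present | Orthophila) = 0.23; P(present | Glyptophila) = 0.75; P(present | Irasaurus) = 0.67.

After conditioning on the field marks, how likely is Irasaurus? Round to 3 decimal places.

By Bayes' rule with conditional independence, the unnormalized weight for each hypothesis is prior × ∏ likelihoods (using 1 − P(present | H) for each absent field mark):
  Orthophila: 0.40 × (1 − 0.17) × 0.23 = 0.07636
  Glyptophila: 0.19 × (1 − 0.92) × 0.75 = 0.0114
  Irasaurus: 0.41 × (1 − 0.11) × 0.67 = 0.24448
The unnormalized weights sum to 0.33224.
P(Irasaurus | evidence) = 0.24448 / 0.33224 ≈ 0.736.

0.736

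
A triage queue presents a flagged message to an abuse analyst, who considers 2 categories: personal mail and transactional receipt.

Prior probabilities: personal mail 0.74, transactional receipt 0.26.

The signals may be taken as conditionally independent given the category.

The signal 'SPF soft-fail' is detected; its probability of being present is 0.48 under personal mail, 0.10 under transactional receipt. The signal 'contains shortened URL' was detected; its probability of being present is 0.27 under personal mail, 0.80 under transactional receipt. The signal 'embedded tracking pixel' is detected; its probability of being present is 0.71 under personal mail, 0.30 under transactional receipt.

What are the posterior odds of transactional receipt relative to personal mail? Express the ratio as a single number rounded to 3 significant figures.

0.0916

The normalizing constant cancels in an odds ratio, so compute prior × likelihood for the two hypotheses only:
  transactional receipt: 0.26 × 0.10 × 0.80 × 0.30 = 0.00624
  personal mail: 0.74 × 0.48 × 0.27 × 0.71 = 0.068092
Posterior odds = 0.00624 / 0.068092 ≈ 0.0916.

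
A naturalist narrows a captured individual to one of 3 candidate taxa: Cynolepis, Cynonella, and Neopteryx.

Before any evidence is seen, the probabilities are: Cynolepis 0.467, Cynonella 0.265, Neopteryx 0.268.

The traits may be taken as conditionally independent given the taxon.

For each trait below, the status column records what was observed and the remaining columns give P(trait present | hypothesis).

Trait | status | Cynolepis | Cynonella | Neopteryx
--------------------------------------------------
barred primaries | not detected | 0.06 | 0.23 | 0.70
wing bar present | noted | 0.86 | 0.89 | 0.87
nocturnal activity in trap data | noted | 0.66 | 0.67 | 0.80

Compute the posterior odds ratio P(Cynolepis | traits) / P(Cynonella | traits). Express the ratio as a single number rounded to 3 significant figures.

2.05

The normalizing constant cancels in an odds ratio, so compute prior × likelihood for the two hypotheses only (using 1 − P(present | H) for each absent trait):
  Cynolepis: 0.467 × (1 − 0.06) × 0.86 × 0.66 = 0.24917
  Cynonella: 0.265 × (1 − 0.23) × 0.89 × 0.67 = 0.12168
Posterior odds = 0.24917 / 0.12168 ≈ 2.05.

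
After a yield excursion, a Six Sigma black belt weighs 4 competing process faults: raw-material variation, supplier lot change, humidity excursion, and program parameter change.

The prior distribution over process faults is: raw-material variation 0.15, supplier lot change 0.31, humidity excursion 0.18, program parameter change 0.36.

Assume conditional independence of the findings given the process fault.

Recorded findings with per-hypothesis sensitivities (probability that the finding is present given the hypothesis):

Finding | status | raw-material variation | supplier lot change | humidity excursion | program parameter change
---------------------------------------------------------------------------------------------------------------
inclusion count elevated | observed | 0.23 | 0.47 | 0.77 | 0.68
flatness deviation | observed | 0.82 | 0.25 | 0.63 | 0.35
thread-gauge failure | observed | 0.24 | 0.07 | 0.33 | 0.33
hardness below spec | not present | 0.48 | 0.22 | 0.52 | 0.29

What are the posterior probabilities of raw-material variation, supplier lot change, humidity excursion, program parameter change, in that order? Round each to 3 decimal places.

By Bayes' rule with conditional independence, the unnormalized weight for each hypothesis is prior × ∏ likelihoods (using 1 − P(present | H) for each absent finding):
  raw-material variation: 0.15 × 0.23 × 0.82 × 0.24 × (1 − 0.48) = 0.0035306
  supplier lot change: 0.31 × 0.47 × 0.25 × 0.07 × (1 − 0.22) = 0.0019888
  humidity excursion: 0.18 × 0.77 × 0.63 × 0.33 × (1 − 0.52) = 0.013831
  program parameter change: 0.36 × 0.68 × 0.35 × 0.33 × (1 − 0.29) = 0.020075
The unnormalized weights sum to 0.039425.
P(raw-material variation | evidence) = 0.0035306 / 0.039425 ≈ 0.090
P(supplier lot change | evidence) = 0.0019888 / 0.039425 ≈ 0.050
P(humidity excursion | evidence) = 0.013831 / 0.039425 ≈ 0.351
P(program parameter change | evidence) = 0.020075 / 0.039425 ≈ 0.509

0.090, 0.050, 0.351, 0.509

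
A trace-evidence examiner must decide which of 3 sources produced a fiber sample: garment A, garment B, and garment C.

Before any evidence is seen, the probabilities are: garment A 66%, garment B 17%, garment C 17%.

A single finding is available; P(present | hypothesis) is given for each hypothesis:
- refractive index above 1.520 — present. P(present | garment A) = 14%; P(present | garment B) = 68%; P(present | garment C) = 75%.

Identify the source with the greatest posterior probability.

Multiply each prior by the likelihood of the finding:
  garment A: 0.66 × 0.14 = 0.0924
  garment B: 0.17 × 0.68 = 0.1156
  garment C: 0.17 × 0.75 = 0.1275
The unnormalized weights sum to 0.3355.
P(garment A | evidence) ≈ 0.0924 / 0.3355 ≈ 0.275
P(garment B | evidence) ≈ 0.1156 / 0.3355 ≈ 0.345
P(garment C | evidence) ≈ 0.1275 / 0.3355 ≈ 0.380
The largest is 0.380, so garment C is most probable.

garment C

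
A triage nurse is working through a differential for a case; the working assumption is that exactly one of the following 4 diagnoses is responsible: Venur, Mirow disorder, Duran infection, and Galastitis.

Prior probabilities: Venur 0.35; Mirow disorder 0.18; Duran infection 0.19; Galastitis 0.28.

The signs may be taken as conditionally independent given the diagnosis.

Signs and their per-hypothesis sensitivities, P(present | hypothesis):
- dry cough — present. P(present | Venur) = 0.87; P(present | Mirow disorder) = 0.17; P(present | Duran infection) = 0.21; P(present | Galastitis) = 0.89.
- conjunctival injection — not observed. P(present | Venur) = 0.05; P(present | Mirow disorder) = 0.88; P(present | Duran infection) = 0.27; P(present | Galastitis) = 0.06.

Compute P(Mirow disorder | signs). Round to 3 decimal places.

0.007

By Bayes' rule with conditional independence, the unnormalized weight for each hypothesis is prior × ∏ likelihoods (using 1 − P(present | H) for each absent sign):
  Venur: 0.35 × 0.87 × (1 − 0.05) = 0.28928
  Mirow disorder: 0.18 × 0.17 × (1 − 0.88) = 0.003672
  Duran infection: 0.19 × 0.21 × (1 − 0.27) = 0.029127
  Galastitis: 0.28 × 0.89 × (1 − 0.06) = 0.23425
Marginal likelihood of the evidence = 0.55632.
P(Mirow disorder | evidence) = 0.003672 / 0.55632 ≈ 0.007.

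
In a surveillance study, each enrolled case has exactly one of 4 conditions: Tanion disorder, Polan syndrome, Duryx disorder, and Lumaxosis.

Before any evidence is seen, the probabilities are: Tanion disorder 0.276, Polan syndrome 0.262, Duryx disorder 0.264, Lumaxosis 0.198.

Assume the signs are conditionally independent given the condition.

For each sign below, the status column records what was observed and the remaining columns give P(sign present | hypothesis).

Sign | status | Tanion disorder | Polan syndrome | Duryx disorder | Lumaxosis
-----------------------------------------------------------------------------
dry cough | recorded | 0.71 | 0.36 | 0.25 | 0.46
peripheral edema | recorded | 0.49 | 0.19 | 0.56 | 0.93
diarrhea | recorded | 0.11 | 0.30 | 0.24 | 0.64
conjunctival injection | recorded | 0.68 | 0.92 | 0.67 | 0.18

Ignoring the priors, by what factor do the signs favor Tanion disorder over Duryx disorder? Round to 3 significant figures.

Take the product of per-sign likelihoods under each hypothesis, then divide.
  Tanion disorder: 0.71 × 0.49 × 0.11 × 0.68 = 0.026023
  Duryx disorder: 0.25 × 0.56 × 0.24 × 0.67 = 0.022512
Bayes factor = 0.026023 / 0.022512 ≈ 1.16

1.16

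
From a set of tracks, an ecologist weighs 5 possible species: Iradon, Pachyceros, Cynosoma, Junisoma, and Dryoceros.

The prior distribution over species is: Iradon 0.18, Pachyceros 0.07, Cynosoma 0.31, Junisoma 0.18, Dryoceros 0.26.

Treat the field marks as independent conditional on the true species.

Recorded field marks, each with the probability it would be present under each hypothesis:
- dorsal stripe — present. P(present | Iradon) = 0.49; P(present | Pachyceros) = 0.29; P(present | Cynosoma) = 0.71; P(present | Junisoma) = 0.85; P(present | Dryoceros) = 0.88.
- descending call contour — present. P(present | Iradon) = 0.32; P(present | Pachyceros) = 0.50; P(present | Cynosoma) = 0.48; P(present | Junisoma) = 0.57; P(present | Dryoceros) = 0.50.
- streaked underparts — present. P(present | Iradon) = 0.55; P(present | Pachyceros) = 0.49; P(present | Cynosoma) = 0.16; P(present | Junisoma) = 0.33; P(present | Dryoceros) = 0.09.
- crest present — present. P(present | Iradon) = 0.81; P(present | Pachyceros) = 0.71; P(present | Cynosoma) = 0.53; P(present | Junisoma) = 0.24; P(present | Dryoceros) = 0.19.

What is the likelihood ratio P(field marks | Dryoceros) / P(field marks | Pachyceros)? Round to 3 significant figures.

0.149

The Bayes factor is the ratio of the joint likelihoods of the field mark pattern under the two hypotheses.
  Dryoceros: 0.88 × 0.50 × 0.09 × 0.19 = 0.007524
  Pachyceros: 0.29 × 0.50 × 0.49 × 0.71 = 0.050445
Bayes factor = 0.007524 / 0.050445 ≈ 0.149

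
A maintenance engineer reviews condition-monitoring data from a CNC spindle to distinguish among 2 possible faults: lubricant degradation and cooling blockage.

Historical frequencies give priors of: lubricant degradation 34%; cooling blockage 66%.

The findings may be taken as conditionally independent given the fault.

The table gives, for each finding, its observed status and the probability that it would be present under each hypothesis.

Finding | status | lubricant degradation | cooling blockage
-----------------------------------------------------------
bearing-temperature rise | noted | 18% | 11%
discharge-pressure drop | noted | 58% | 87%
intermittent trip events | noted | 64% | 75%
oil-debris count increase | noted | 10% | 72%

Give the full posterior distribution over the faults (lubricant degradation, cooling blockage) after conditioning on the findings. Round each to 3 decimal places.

0.062, 0.938

By Bayes' rule with conditional independence, the unnormalized weight for each hypothesis is prior × ∏ likelihoods:
  lubricant degradation: 0.34 × 0.18 × 0.58 × 0.64 × 0.10 = 0.0022717
  cooling blockage: 0.66 × 0.11 × 0.87 × 0.75 × 0.72 = 0.034107
The unnormalized weights sum to 0.036379.
P(lubricant degradation | evidence) = 0.0022717 / 0.036379 ≈ 0.062
P(cooling blockage | evidence) = 0.034107 / 0.036379 ≈ 0.938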